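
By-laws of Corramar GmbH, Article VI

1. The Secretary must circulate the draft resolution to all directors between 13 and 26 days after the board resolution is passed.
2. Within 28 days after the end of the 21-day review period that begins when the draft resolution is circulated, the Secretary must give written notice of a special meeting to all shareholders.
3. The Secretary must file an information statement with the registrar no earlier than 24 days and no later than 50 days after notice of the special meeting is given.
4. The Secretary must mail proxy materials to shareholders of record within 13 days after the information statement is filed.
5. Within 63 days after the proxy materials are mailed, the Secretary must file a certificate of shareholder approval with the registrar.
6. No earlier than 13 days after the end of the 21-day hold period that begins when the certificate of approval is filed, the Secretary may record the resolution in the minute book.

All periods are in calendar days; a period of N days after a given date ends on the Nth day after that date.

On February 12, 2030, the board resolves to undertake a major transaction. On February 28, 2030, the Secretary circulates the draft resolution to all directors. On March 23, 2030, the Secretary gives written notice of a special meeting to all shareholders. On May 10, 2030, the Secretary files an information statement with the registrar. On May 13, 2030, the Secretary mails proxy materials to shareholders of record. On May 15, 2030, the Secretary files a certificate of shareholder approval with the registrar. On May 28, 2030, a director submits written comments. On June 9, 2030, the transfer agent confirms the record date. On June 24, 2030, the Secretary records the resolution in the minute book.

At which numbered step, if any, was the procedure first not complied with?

(1) the permitted window runs from February 12, 2030 + 13 = February 25, 2030 to February 12, 2030 + 26 = March 10, 2030; done February 28, 2030 — within the window.
(2) due by March 21, 2030 + 28 days = April 18, 2030; March 23, 2030 is within that limit.
(3) the permitted window runs from March 23, 2030 + 24 = April 16, 2030 to March 23, 2030 + 50 = May 12, 2030; done May 10, 2030 — within the window.
(4) due by May 10, 2030 + 13 days = May 23, 2030; May 13, 2030 is within that limit.
(5) due by May 13, 2030 + 63 days = July 15, 2030; completed May 15, 2030, before the deadline.
(6) permitted from June 5, 2030 + 13 days = June 18, 2030 onward; June 24, 2030 is on or after that date.

None — every step was satisfied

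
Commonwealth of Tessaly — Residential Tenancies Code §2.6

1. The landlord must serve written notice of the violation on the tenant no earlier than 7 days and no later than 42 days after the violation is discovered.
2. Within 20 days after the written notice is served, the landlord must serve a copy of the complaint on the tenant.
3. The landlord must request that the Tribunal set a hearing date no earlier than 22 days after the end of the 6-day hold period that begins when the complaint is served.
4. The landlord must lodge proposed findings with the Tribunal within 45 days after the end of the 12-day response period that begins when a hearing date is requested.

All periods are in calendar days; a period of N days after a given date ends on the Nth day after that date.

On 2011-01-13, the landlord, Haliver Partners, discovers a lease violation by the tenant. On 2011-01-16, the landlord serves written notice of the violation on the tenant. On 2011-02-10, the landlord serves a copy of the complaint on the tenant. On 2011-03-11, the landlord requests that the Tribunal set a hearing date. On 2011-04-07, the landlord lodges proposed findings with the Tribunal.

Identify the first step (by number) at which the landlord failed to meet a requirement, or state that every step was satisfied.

(1) the permitted window runs from 2011-01-13 + 7 = 2011-01-20 to 2011-01-13 + 42 = 2011-02-24; 2011-01-16 is 4 days too early.

Step 1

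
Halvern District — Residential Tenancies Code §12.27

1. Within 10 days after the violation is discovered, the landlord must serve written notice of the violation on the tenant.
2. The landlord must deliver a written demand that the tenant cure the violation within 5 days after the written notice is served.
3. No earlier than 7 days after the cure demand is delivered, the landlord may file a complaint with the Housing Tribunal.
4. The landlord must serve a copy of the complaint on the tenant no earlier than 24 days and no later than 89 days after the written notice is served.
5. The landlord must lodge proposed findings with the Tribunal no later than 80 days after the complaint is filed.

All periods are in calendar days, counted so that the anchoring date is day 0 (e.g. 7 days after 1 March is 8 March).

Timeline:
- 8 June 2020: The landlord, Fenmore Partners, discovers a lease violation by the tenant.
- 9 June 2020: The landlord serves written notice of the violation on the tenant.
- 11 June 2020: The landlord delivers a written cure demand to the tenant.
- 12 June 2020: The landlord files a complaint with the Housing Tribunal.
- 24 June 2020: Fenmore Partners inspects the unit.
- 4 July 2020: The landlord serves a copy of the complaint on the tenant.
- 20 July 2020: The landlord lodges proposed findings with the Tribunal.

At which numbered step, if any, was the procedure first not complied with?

Step 1: 10 days after 8 June 2020 (when the violation is discovered) is 18 June 2020; completed 9 June 2020, before the deadline.
Step 2: 5 days after 9 June 2020 (when the written notice is served) is 14 June 2020; done 11 June 2020 — timely.
Step 3: the earliest permitted date is 7 days after 11 June 2020 (when the cure demand is delivered), i.e. 18 June 2020; done 12 June 2020 — 6 days too early.
The procedure was therefore not followed at step 3.

Step 3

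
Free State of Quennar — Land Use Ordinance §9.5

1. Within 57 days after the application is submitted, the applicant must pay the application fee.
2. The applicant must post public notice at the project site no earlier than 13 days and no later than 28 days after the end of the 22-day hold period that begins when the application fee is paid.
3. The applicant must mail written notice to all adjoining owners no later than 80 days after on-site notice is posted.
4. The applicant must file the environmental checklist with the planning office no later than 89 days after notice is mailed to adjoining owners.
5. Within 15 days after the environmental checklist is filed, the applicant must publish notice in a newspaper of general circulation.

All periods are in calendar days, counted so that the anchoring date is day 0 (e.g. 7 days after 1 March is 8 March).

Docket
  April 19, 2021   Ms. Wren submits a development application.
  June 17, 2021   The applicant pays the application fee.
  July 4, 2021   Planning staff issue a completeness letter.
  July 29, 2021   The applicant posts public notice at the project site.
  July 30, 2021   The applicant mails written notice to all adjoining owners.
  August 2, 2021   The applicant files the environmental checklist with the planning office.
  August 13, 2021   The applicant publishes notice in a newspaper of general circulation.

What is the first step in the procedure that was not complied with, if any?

Step 1

Step 1 — counting 57 days from April 19, 2021 (when the application is submitted) gives a deadline of June 15, 2021; June 17, 2021 misses that deadline by 2 days.
Later steps need not be reached.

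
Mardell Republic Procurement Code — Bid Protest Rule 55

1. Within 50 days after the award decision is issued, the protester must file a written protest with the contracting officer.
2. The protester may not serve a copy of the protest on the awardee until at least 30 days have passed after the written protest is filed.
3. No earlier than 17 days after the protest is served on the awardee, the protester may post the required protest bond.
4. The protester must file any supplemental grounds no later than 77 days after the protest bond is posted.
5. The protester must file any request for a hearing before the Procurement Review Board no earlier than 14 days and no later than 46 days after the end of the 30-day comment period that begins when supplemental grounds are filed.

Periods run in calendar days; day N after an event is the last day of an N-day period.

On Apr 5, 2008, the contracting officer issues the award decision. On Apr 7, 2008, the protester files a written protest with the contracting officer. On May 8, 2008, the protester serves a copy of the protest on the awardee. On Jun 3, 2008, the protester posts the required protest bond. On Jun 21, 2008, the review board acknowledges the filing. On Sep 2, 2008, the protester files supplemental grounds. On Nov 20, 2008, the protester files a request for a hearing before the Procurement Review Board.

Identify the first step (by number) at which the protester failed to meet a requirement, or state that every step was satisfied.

Step 4

(1) due by Apr 5, 2008 + 50 days = May 25, 2008; completed Apr 7, 2008, before the deadline.
(2) permitted from Apr 7, 2008 + 30 days = May 7, 2008 onward; done May 8, 2008 — permitted.
(3) permitted from May 8, 2008 + 17 days = May 25, 2008 onward; Jun 3, 2008 is on or after that date.
(4) due by Jun 3, 2008 + 77 days = Aug 19, 2008; not done until Sep 2, 2008, 14 days after the deadline.
No need to go further; step 4 was not satisfied.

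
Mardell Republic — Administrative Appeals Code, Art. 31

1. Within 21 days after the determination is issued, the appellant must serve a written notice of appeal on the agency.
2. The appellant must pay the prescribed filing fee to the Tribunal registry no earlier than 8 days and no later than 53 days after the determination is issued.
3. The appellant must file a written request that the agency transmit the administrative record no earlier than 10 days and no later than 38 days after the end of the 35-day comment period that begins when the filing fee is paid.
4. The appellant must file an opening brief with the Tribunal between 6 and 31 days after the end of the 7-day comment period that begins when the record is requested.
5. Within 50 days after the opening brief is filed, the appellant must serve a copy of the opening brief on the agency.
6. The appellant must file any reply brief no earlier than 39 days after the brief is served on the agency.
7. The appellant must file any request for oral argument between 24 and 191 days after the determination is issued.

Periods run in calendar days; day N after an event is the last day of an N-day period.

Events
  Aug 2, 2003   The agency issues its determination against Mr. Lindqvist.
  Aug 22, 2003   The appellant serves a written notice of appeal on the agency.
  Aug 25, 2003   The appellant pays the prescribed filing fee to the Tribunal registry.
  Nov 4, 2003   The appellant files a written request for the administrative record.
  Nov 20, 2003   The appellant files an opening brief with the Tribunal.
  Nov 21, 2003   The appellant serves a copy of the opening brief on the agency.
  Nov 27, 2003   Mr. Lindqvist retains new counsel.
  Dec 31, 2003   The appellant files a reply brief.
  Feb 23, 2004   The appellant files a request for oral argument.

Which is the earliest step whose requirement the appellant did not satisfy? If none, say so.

Step 7

Step 1 — counting 21 days from Aug 2, 2003 (when the determination is issued) gives a deadline of Aug 23, 2003; completed Aug 22, 2003, before the deadline.
Step 2 — 8 and 53 days from Aug 2, 2003 (when the determination is issued) are Aug 10, 2003 and Sep 24, 2003 respectively; done Aug 25, 2003, which is between those dates.
Step 3 — 10 and 38 days from Sep 29, 2003 (end of the 35-day comment period, which began when the filing fee is paid on Aug 25, 2003) are Oct 9, 2003 and Nov 6, 2003 respectively; done Nov 4, 2003 — within the window.
Step 4 — 6 and 31 days from Nov 11, 2003 (end of the 7-day comment period, which began when the record is requested on Nov 4, 2003) are Nov 17, 2003 and Dec 12, 2003 respectively; Nov 20, 2003 falls inside that range.
Step 5 — counting 50 days from Nov 20, 2003 (when the opening brief is filed) gives a deadline of Jan 9, 2004; completed Nov 21, 2003, before the deadline.
Step 6 — must wait 39 days from Nov 21, 2003 (when the brief is served on the agency), so not before Dec 30, 2003; done Dec 31, 2003 — permitted.
Step 7 — 24 and 191 days from Aug 2, 2003 (when the determination is issued) are Aug 26, 2003 and Feb 9, 2004 respectively; done Feb 23, 2004 — 14 days after the window closed.
The procedure was therefore not followed at step 7.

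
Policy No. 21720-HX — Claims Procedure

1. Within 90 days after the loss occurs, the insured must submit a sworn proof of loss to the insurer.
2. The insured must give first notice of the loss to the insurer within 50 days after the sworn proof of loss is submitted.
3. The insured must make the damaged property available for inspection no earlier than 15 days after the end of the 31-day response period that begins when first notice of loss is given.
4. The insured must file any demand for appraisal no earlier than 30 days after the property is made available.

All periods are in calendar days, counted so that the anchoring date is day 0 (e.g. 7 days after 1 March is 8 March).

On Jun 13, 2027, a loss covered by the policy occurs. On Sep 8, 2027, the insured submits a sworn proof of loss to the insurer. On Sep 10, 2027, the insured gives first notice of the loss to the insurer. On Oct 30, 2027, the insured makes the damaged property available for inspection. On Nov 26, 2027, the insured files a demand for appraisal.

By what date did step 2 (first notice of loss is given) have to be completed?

Oct 28, 2027

Step 2 runs from Sep 8, 2027, when the sworn proof of loss is submitted. 50 days after Sep 8, 2027 is Oct 28, 2027.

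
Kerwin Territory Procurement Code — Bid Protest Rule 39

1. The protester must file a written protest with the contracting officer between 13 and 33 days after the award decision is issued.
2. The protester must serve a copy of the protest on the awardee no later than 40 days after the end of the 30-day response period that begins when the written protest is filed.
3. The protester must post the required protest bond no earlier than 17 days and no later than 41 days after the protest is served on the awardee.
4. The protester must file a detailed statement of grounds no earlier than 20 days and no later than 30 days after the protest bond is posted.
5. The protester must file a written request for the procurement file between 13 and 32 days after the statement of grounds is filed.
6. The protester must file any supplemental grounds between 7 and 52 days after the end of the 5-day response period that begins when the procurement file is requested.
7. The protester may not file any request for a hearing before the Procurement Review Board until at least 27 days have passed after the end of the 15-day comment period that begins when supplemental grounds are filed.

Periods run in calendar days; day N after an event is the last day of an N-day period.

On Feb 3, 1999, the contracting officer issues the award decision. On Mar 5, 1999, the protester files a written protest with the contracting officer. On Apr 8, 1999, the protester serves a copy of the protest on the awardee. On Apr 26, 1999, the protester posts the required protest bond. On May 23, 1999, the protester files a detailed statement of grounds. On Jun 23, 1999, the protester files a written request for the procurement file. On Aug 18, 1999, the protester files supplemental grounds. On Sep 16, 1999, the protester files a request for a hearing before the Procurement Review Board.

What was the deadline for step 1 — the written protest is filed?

Mar 8, 1999

Step 1 runs from Feb 3, 1999, when the award decision is issued. The window is 13–33 days after Feb 3, 1999; it closes on Mar 8, 1999.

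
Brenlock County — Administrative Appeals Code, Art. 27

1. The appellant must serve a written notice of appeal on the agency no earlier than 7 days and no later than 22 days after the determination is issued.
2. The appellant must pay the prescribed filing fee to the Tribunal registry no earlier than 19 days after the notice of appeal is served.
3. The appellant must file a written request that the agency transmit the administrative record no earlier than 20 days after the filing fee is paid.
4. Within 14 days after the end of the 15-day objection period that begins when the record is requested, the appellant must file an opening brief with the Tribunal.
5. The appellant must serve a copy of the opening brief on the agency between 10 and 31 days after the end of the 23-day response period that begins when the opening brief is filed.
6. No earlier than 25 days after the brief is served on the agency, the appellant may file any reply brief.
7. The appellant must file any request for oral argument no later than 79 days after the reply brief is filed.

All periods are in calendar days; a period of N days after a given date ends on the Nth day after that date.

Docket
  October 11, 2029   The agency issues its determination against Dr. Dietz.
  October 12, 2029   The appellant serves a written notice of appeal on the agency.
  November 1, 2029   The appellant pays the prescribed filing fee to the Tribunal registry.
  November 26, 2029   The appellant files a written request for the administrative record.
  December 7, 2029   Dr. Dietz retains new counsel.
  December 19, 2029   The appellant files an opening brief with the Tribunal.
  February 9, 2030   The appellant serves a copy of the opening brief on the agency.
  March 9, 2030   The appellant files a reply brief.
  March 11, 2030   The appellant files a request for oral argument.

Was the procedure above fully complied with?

Step 1: the window is 7–22 days after October 11, 2029 (when the determination is issued), so October 18, 2029 through November 2, 2029; done October 12, 2029 — 6 days before the window opened.

No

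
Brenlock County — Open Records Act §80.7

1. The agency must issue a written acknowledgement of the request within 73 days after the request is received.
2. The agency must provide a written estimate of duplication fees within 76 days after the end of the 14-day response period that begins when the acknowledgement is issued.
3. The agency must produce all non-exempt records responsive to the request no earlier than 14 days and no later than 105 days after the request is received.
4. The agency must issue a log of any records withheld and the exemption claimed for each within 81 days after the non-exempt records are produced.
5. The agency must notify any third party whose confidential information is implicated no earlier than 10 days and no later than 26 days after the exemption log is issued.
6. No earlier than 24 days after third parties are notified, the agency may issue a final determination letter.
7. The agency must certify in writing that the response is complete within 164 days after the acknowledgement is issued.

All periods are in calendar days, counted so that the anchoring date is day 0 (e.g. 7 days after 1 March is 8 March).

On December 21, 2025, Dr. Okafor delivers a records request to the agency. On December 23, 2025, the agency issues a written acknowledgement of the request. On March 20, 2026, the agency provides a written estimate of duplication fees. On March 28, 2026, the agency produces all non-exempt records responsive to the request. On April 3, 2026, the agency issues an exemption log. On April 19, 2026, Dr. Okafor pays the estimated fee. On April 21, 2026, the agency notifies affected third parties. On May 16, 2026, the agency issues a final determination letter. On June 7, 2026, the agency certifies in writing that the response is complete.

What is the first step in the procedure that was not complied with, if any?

Step 1 — counting 73 days from December 21, 2025 (when the request is received) gives a deadline of March 4, 2026; done December 23, 2025 — timely.
Step 2 — counting 76 days from January 6, 2026 (end of the 14-day response period, which began when the acknowledgement is issued on December 23, 2025) gives a deadline of March 23, 2026; done March 20, 2026 — timely.
Step 3 — 14 and 105 days from December 21, 2025 (when the request is received) are January 4, 2026 and April 5, 2026 respectively; done March 28, 2026 — within the window.
Step 4 — counting 81 days from March 28, 2026 (when the non-exempt records are produced) gives a deadline of June 17, 2026; completed April 3, 2026, before the deadline.
Step 5 — 10 and 26 days from April 3, 2026 (when the exemption log is issued) are April 13, 2026 and April 29, 2026 respectively; done April 21, 2026 — within the window.
Step 6 — must wait 24 days from April 21, 2026 (when third parties are notified), so not before May 15, 2026; May 16, 2026 is on or after that date.
Step 7 — counting 164 days from December 23, 2025 (when the acknowledgement is issued) gives a deadline of June 5, 2026; not done until June 7, 2026, 2 days after the deadline.
Later steps need not be reached.

Step 7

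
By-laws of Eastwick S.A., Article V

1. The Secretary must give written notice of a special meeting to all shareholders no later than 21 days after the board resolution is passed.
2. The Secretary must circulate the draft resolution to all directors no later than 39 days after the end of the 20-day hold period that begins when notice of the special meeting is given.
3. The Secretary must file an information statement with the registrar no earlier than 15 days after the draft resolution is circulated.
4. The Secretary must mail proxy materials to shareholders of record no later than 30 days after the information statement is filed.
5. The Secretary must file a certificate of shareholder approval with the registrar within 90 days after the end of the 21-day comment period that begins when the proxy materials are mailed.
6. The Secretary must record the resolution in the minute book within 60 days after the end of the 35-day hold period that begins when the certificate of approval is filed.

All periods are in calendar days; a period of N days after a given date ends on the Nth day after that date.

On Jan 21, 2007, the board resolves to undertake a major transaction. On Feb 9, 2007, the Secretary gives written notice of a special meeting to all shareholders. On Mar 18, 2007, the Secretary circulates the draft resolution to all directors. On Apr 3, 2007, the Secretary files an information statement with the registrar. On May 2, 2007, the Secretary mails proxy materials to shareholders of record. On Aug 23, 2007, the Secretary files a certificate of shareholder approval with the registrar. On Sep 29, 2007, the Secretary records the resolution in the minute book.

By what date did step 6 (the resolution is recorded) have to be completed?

Nov 26, 2007

The certificate of approval is filed on Aug 23, 2007; the 35-day hold period therefore ends Sep 27, 2007, and step 6 runs from that date. 60 days after Sep 27, 2007 is Nov 26, 2007.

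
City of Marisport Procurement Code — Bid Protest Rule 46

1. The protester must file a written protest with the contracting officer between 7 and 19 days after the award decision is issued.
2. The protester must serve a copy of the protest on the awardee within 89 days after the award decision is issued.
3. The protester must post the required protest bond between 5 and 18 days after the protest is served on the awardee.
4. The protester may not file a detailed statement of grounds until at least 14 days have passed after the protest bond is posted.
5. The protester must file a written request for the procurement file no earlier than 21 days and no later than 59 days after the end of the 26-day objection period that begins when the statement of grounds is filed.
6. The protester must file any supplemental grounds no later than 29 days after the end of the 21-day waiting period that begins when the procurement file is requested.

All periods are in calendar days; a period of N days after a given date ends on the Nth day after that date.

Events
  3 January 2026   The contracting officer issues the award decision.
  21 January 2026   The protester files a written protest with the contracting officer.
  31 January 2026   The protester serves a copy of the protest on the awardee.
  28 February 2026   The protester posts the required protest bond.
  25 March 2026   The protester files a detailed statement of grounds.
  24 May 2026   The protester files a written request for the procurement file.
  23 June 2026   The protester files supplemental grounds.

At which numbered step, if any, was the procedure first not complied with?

Step 3

Step 1: the window is 7–19 days after 3 January 2026 (when the award decision is issued), so 10 January 2026 through 22 January 2026; done 21 January 2026, which is between those dates.
Step 2: 89 days after 3 January 2026 (when the award decision is issued) is 2 April 2026; 31 January 2026 is within that limit.
Step 3: the window is 5–18 days after 31 January 2026 (when the protest is served on the awardee), so 5 February 2026 through 18 February 2026; done 28 February 2026 — 10 days after the window closed.
The procedure was therefore not followed at step 3.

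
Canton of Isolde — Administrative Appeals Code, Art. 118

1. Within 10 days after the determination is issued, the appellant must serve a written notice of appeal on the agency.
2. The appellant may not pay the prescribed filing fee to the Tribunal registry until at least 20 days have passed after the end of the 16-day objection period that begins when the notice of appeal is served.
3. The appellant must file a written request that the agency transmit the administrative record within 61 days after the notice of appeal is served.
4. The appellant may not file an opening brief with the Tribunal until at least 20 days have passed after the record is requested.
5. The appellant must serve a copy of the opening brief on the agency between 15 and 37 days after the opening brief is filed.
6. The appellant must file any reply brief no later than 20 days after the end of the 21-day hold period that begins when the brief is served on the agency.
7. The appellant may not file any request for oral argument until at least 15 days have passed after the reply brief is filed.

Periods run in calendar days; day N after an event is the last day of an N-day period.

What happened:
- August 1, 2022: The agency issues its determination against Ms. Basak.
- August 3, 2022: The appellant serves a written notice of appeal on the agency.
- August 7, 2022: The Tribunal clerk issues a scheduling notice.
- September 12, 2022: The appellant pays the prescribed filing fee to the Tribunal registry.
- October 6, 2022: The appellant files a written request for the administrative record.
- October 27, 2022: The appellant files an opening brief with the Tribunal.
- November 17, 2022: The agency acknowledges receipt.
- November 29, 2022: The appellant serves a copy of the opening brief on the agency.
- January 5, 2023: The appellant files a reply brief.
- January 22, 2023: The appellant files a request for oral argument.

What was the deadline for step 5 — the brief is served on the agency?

Step 5 runs from October 27, 2022, when the opening brief is filed. The window is 15–37 days after October 27, 2022; it closes on December 3, 2022.

December 3, 2022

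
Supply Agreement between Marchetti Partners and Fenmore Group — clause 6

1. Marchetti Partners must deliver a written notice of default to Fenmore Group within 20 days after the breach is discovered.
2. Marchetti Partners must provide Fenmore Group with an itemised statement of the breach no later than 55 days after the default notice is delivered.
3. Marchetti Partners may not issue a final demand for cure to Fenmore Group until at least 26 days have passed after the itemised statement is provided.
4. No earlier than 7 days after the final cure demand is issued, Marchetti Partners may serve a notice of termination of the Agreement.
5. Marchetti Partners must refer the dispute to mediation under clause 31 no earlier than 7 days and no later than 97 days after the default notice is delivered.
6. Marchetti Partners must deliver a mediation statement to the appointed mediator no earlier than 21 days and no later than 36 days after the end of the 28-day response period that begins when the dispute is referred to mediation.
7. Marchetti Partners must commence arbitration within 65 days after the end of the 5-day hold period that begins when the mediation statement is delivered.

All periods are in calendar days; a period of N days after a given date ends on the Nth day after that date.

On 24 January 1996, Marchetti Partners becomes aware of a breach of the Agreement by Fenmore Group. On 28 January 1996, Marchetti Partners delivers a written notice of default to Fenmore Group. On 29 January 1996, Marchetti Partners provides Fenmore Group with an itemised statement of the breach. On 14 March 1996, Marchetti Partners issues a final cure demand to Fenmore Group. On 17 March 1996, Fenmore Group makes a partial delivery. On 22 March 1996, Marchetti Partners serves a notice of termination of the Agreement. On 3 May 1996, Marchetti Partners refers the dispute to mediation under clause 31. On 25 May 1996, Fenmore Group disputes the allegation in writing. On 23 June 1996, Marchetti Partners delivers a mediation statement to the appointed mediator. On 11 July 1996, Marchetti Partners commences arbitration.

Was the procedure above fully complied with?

Yes

(1) due by 24 January 1996 + 20 days = 13 February 1996; done 28 January 1996 — timely.
(2) due by 28 January 1996 + 55 days = 23 March 1996; completed 29 January 1996, before the deadline.
(3) permitted from 29 January 1996 + 26 days = 24 February 1996 onward; done 14 March 1996, after the minimum wait.
(4) permitted from 14 March 1996 + 7 days = 21 March 1996 onward; done 22 March 1996 — permitted.
(5) the permitted window runs from 28 January 1996 + 7 = 4 February 1996 to 28 January 1996 + 97 = 4 May 1996; done 3 May 1996, which is between those dates.
(6) the permitted window runs from 31 May 1996 + 21 = 21 June 1996 to 31 May 1996 + 36 = 6 July 1996; done 23 June 1996, which is between those dates.
(7) due by 28 June 1996 + 65 days = 1 September 1996; completed 11 July 1996, before the deadline.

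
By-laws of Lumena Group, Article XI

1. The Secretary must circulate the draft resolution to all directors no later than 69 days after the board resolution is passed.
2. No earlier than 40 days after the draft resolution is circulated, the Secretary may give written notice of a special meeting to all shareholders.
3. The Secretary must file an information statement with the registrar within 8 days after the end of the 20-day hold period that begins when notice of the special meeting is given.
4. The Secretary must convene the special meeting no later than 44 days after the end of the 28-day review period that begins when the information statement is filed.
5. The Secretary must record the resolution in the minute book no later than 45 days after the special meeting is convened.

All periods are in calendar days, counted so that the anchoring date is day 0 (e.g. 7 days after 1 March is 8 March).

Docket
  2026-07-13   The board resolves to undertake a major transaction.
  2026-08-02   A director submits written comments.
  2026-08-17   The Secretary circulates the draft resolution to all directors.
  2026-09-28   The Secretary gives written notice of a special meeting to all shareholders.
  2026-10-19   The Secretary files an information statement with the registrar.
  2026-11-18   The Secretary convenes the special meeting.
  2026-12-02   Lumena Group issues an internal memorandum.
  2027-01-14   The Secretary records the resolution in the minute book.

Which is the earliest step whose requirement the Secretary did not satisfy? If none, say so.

Step 1: 69 days after 2026-07-13 (when the board resolution is passed) is 2026-09-20; done 2026-08-17 — timely.
Step 2: the earliest permitted date is 40 days after 2026-08-17 (when the draft resolution is circulated), i.e. 2026-09-26; 2026-09-28 is on or after that date.
Step 3: 8 days after 2026-10-18 (end of the 20-day hold period, which began when notice of the special meeting is given on 2026-09-28) is 2026-10-26; 2026-10-19 is within that limit.
Step 4: 44 days after 2026-11-16 (end of the 28-day review period, which began when the information statement is filed on 2026-10-19) is 2026-12-30; done 2026-11-18 — timely.
Step 5: 45 days after 2026-11-18 (when the special meeting is convened) is 2027-01-02; not done until 2027-01-14, 12 days after the deadline.
The analysis stops there.

Step 5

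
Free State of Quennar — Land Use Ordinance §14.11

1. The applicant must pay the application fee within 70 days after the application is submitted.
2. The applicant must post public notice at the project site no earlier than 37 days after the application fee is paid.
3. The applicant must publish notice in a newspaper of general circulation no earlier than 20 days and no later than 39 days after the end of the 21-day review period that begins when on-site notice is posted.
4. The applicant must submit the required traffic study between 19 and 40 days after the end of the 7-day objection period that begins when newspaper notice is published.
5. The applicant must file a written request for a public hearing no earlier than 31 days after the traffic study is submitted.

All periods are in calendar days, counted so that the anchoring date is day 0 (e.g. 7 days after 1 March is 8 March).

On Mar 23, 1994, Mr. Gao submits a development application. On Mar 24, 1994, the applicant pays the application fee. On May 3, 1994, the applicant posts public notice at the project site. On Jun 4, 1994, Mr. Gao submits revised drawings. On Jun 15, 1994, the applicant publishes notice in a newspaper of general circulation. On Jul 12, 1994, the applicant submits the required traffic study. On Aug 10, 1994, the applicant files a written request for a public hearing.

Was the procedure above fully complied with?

No

Step 1: 70 days after Mar 23, 1994 (when the application is submitted) is Jun 1, 1994; done Mar 24, 1994 — timely.
Step 2: the earliest permitted date is 37 days after Mar 24, 1994 (when the application fee is paid), i.e. Apr 30, 1994; done May 3, 1994 — permitted.
Step 3: the window is 20–39 days after May 24, 1994 (end of the 21-day review period, which began when on-site notice is posted on May 3, 1994), so Jun 13, 1994 through Jul 2, 1994; done Jun 15, 1994 — within the window.
Step 4: the window is 19–40 days after Jun 22, 1994 (end of the 7-day objection period, which began when newspaper notice is published on Jun 15, 1994), so Jul 11, 1994 through Aug 1, 1994; done Jul 12, 1994, which is between those dates.
Step 5: the earliest permitted date is 31 days after Jul 12, 1994 (when the traffic study is submitted), i.e. Aug 12, 1994; acted on Aug 10, 1994, 2 days prematurely.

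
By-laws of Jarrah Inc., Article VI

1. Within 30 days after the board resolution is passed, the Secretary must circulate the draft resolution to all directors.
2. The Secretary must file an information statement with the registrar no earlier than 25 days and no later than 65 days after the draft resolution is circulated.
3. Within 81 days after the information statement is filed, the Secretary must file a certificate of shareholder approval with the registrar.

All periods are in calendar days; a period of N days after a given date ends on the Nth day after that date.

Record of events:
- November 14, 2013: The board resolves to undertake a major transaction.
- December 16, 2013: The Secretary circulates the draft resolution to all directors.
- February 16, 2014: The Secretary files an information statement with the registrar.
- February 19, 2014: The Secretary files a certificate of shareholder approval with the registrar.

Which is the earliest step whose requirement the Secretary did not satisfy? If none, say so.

Step 1

Step 1: 30 days after November 14, 2013 (when the board resolution is passed) is December 14, 2013; not done until December 16, 2013, 2 days after the deadline.
Later steps need not be reached.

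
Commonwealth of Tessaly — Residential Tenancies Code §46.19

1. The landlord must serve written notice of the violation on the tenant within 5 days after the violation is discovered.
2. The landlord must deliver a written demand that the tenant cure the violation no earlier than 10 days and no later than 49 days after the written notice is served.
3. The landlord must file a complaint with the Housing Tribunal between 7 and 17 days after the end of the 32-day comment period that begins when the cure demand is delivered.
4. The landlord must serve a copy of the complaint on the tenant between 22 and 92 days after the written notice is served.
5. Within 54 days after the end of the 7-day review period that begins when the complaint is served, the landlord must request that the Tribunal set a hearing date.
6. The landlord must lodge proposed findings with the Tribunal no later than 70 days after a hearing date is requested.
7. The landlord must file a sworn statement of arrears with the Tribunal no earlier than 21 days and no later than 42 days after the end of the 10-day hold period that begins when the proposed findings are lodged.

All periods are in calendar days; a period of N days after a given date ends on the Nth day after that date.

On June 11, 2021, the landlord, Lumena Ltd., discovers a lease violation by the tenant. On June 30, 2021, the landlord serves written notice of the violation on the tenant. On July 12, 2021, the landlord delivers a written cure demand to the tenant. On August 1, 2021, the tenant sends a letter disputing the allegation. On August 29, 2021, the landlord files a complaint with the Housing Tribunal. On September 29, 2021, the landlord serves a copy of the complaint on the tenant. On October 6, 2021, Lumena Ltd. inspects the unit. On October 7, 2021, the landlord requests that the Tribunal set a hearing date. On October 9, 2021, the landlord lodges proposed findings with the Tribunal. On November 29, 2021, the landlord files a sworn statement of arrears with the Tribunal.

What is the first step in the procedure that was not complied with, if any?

Step 1

Step 1 — counting 5 days from June 11, 2021 (when the violation is discovered) gives a deadline of June 16, 2021; not done until June 30, 2021, 14 days after the deadline.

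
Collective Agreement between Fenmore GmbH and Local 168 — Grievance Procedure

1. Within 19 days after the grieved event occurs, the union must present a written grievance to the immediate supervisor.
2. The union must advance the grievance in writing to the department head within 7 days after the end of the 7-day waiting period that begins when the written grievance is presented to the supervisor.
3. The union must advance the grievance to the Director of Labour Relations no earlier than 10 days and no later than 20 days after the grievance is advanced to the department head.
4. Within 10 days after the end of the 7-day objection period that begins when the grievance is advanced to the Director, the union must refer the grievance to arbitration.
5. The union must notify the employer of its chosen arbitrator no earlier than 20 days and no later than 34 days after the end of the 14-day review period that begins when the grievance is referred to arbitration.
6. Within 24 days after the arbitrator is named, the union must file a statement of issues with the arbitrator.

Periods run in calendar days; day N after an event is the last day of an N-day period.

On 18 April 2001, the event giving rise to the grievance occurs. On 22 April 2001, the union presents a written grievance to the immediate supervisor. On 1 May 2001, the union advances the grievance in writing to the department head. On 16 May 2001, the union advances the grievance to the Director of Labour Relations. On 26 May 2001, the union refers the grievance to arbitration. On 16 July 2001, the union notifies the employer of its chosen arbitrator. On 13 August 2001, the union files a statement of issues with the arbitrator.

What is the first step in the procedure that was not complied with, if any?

Step 1 — counting 19 days from 18 April 2001 (when the grieved event occurs) gives a deadline of 7 May 2001; completed 22 April 2001, before the deadline.
Step 2 — counting 7 days from 29 April 2001 (end of the 7-day waiting period, which began when the written grievance is presented to the supervisor on 22 April 2001) gives a deadline of 6 May 2001; done 1 May 2001 — timely.
Step 3 — 10 and 20 days from 1 May 2001 (when the grievance is advanced to the department head) are 11 May 2001 and 21 May 2001 respectively; done 16 May 2001 — within the window.
Step 4 — counting 10 days from 23 May 2001 (end of the 7-day objection period, which began when the grievance is advanced to the Director on 16 May 2001) gives a deadline of 2 June 2001; 26 May 2001 is within that limit.
Step 5 — 20 and 34 days from 9 June 2001 (end of the 14-day review period, which began when the grievance is referred to arbitration on 26 May 2001) are 29 June 2001 and 13 July 2001 respectively; 16 July 2001 is 3 days past the end of the window.
Later steps need not be reached.

Step 5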